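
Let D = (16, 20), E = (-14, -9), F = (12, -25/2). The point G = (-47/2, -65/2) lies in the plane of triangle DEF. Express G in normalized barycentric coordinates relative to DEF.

(-3/4, 5/4, 1/2)

Signed area of the reference triangle: [DEF] = ½·(16·(-9−(-25/2)) + (-14)·(-25/2−20) + 12·(20−(-9))) = ½·(56 + 455 + 348) = 859/2.
[GEF] = ½·((-47/2)·(-9−(-25/2)) + (-14)·(-25/2−(-65/2)) + 12·(-65/2−(-9))) = ½·(-329/4 − 280 − 282) = -2577/8, so the D-coordinate is (-2577/8)/(859/2) = -3/4.
[DGF] = ½·(16·(-65/2−(-25/2)) + (-47/2)·(-25/2−20) + 12·(20−(-65/2))) = ½·(-320 + 3055/4 + 630) = 4295/8, so the E-coordinate is 5/4.
[DEG] = ½·(16·(-9−(-65/2)) + (-14)·(-65/2−20) + (-47/2)·(20−(-9))) = ½·(376 + 735 − 1363/2) = 859/4, so the F-coordinate is 1/2.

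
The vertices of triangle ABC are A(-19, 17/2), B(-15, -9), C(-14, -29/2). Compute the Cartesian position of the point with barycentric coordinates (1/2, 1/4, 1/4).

P = (1/2)·A + (1/4)·B + (1/4)·C.
x-coordinate: (1/2)·(-19) + (1/4)·(-15) + (1/4)·(-14) = -67/4.
y-coordinate: (1/2)·(17/2) + (1/4)·(-9) + (1/4)·(-29/2) = -13/8.

(-67/4, -13/8)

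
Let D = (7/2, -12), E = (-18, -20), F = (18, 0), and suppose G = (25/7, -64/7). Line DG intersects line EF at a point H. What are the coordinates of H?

Barycentric coordinates of G with respect to DEF: (2/7, 2/7, 3/7).
On side EF the D-coordinate is zero; dropping G's D-weight 2/7 and renormalizing the remaining 2/7 : 3/7 gives weights 2/5, 3/5 on E, F.
H = (2/5)·(-18, -20) + (3/5)·(18, 0) = (18/5, -8).

(18/5, -8)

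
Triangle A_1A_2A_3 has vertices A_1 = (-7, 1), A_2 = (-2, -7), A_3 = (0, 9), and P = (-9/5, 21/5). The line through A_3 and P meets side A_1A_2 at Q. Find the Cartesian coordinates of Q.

Barycentric coordinates of P with respect to A_1A_2A_3: (1/5, 1/5, 3/5).
On side A_1A_2 the A_3-coordinate is zero; dropping P's A_3-weight 3/5 and renormalizing the remaining 1/5 : 1/5 gives weights 1/2, 1/2 on A_1, A_2.
Q = (1/2)·(-7, 1) + (1/2)·(-2, -7) = (-9/2, -3).

(-9/2, -3)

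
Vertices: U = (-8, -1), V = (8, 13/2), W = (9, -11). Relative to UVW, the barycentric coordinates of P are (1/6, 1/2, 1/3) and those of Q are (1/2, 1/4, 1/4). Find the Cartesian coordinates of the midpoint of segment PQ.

(71/24, -53/48)

Barycentric coordinates of the midpoint are the average: (1/3, 3/8, 7/24).
Converting: (1/3)·U + (3/8)·V + (7/24)·W = (71/24, -53/48).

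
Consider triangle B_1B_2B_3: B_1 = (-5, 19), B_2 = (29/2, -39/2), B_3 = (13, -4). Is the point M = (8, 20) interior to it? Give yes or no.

Barycentric coordinates of M: (83/489, -634/489, 1040/489).
The three coordinates are positive, negative, positive; a point is interior exactly when all three are positive.

no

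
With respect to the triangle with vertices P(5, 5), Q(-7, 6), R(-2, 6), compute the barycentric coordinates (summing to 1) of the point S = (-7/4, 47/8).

Signed area of the reference triangle: [PQR] = ½·(5·(6−6) + (-7)·(6−5) + (-2)·(5−6)) = ½·(0 − 7 + 2) = -5/2.
[SQR] = ½·((-7/4)·(6−6) + (-7)·(6−(47/8)) + (-2)·(47/8−6)) = ½·(0 − 7/8 + 1/4) = -5/16, so the P-coordinate is (-5/16)/(-5/2) = 1/8.
[PSR] = ½·(5·(47/8−6) + (-7/4)·(6−5) + (-2)·(5−(47/8))) = ½·(-5/8 − 7/4 + 7/4) = -5/16, so the Q-coordinate is 1/8.
[PQS] = ½·(5·(6−(47/8)) + (-7)·(47/8−5) + (-7/4)·(5−6)) = ½·(5/8 − 49/8 + 7/4) = -15/8, so the R-coordinate is 3/4.

(1/8, 1/8, 3/4)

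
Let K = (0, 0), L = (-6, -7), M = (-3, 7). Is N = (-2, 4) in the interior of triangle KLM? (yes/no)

yes

Barycentric coordinates of N: (23/63, 2/63, 38/63).
The three coordinates are positive, positive, positive; a point is interior exactly when all three are positive.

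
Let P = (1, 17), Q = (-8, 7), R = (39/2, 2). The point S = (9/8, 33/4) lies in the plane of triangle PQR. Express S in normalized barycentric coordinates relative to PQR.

(1/4, 1/2, 1/4)

Signed area of the reference triangle: [PQR] = ½·(1·(7−2) + (-8)·(2−17) + (39/2)·(17−7)) = ½·(5 + 120 + 195) = 160.
[SQR] = ½·((9/8)·(7−2) + (-8)·(2−(33/4)) + (39/2)·(33/4−7)) = ½·(45/8 + 50 + 195/8) = 40, so the P-coordinate is 40/160 = 1/4.
[PSR] = ½·(1·(33/4−2) + (9/8)·(2−17) + (39/2)·(17−(33/4))) = ½·(25/4 − 135/8 + 1365/8) = 80, so the Q-coordinate is 1/2.
[PQS] = ½·(1·(7−(33/4)) + (-8)·(33/4−17) + (9/8)·(17−7)) = ½·(-5/4 + 70 + 45/4) = 40, so the R-coordinate is 1/4.
Check: 1/4 + 1/2 + 1/4 = 1.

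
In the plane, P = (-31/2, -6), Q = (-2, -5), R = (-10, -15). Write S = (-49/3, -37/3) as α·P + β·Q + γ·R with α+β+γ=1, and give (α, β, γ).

Signed area of the reference triangle: [PQR] = ½·((-31/2)·(-5−(-15)) + (-2)·(-15−(-6)) + (-10)·(-6−(-5))) = ½·(-155 + 18 + 10) = -127/2.
[SQR] = ½·((-49/3)·(-5−(-15)) + (-2)·(-15−(-37/3)) + (-10)·(-37/3−(-5))) = ½·(-490/3 + 16/3 + 220/3) = -127/3, so the P-coordinate is (-127/3)/(-127/2) = 2/3.
[PSR] = ½·((-31/2)·(-37/3−(-15)) + (-49/3)·(-15−(-6)) + (-10)·(-6−(-37/3))) = ½·(-124/3 + 147 − 190/3) = 127/6, so the Q-coordinate is -1/3.
[PQS] = ½·((-31/2)·(-5−(-37/3)) + (-2)·(-37/3−(-6)) + (-49/3)·(-6−(-5))) = ½·(-341/3 + 38/3 + 49/3) = -127/3, so the R-coordinate is 2/3.

(2/3, -1/3, 2/3)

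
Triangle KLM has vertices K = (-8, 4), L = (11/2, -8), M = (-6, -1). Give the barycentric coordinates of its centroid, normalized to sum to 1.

(1/3, 1/3, 1/3)

The centroid is the average of the vertices, so each weight is 1/3.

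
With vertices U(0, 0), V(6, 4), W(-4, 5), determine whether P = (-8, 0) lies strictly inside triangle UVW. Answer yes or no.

Barycentric coordinates of P: (27/23, -20/23, 16/23).
The three coordinates are positive, negative, positive; a point is interior exactly when all three are positive.

no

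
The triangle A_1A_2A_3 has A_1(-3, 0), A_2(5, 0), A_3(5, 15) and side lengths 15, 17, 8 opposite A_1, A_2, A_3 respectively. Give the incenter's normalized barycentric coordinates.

The incenter has barycentric coordinates proportional to the opposite side lengths: (15 : 17 : 8).
Normalizing by 15+17+8 = 40 gives (3/8, 17/40, 1/5).

(3/8, 17/40, 1/5)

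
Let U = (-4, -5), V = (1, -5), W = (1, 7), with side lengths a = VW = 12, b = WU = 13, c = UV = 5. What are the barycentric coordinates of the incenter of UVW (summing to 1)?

(2/5, 13/30, 1/6)

The incenter has barycentric coordinates proportional to the opposite side lengths: (12 : 13 : 5).
Normalizing by 12+13+5 = 30 gives (2/5, 13/30, 1/6).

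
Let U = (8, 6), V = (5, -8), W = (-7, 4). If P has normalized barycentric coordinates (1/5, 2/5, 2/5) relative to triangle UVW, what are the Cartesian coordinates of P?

P = (1/5)·U + (2/5)·V + (2/5)·W.
x-coordinate: (1/5)·8 + (2/5)·5 + (2/5)·(-7) = 4/5.
y-coordinate: (1/5)·6 + (2/5)·(-8) + (2/5)·4 = -2/5.

(4/5, -2/5)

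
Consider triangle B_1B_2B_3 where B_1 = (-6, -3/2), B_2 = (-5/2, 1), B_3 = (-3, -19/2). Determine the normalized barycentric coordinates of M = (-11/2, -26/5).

Signed area of the reference triangle: [B_1B_2B_3] = ½·((-6)·(1−(-19/2)) + (-5/2)·(-19/2−(-3/2)) + (-3)·(-3/2−1)) = ½·(-63 + 20 + 15/2) = -71/4.
[MB_2B_3] = ½·((-11/2)·(1−(-19/2)) + (-5/2)·(-19/2−(-26/5)) + (-3)·(-26/5−1)) = ½·(-231/4 + 43/4 + 93/5) = -71/5, so the B_1-coordinate is (-71/5)/(-71/4) = 4/5.
[B_1MB_3] = ½·((-6)·(-26/5−(-19/2)) + (-11/2)·(-19/2−(-3/2)) + (-3)·(-3/2−(-26/5))) = ½·(-129/5 + 44 − 111/10) = 71/20, so the B_2-coordinate is -1/5.
[B_1B_2M] = ½·((-6)·(1−(-26/5)) + (-5/2)·(-26/5−(-3/2)) + (-11/2)·(-3/2−1)) = ½·(-186/5 + 37/4 + 55/4) = -71/10, so the B_3-coordinate is 2/5.
Check: 4/5 − 1/5 + 2/5 = 1.

(4/5, -1/5, 2/5)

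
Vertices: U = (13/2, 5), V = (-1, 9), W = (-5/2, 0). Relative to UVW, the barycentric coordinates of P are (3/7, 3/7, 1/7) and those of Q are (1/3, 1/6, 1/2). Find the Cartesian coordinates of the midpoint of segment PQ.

(11/8, 55/12)

Barycentric coordinates of the midpoint are the average: (8/21, 25/84, 9/28).
Converting: (8/21)·U + (25/84)·V + (9/28)·W = (11/8, 55/12).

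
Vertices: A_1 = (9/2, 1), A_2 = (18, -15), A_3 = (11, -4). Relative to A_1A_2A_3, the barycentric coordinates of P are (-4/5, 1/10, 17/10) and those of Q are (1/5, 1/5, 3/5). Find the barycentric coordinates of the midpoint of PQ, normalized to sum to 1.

Since both coordinate triples sum to 1, the midpoint's barycentrics are the componentwise average.
(-4/5+1/5)/2 = -3/10; similarly 3/20 and 23/20.

(-3/10, 3/20, 23/20)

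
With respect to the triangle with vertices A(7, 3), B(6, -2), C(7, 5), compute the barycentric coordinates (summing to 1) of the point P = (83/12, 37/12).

Signed area of the reference triangle: [ABC] = ½·(7·(-2−5) + 6·(5−3) + 7·(3−(-2))) = ½·(-49 + 12 + 35) = -1.
[PBC] = ½·((83/12)·(-2−5) + 6·(5−(37/12)) + 7·(37/12−(-2))) = ½·(-581/12 + 23/2 + 427/12) = -2/3, so the A-coordinate is (-2/3)/(-1) = 2/3.
[APC] = ½·(7·(37/12−5) + (83/12)·(5−3) + 7·(3−(37/12))) = ½·(-161/12 + 83/6 − 7/12) = -1/12, so the B-coordinate is 1/12.
[ABP] = ½·(7·(-2−(37/12)) + 6·(37/12−3) + (83/12)·(3−(-2))) = ½·(-427/12 + 1/2 + 415/12) = -1/4, so the C-coordinate is 1/4.
Check: 2/3 + 1/12 + 1/4 = 1.

(2/3, 1/12, 1/4)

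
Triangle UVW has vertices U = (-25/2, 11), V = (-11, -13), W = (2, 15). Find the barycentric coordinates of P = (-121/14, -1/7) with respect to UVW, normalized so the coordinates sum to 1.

Signed area of the reference triangle: [UVW] = ½·((-25/2)·(-13−15) + (-11)·(15−11) + 2·(11−(-13))) = ½·(350 − 44 + 48) = 177.
[PVW] = ½·((-121/14)·(-13−15) + (-11)·(15−(-1/7)) + 2·(-1/7−(-13))) = ½·(242 − 1166/7 + 180/7) = 354/7, so the U-coordinate is (354/7)/177 = 2/7.
[UPW] = ½·((-25/2)·(-1/7−15) + (-121/14)·(15−11) + 2·(11−(-1/7))) = ½·(1325/7 − 242/7 + 156/7) = 177/2, so the V-coordinate is 1/2.
[UVP] = ½·((-25/2)·(-13−(-1/7)) + (-11)·(-1/7−11) + (-121/14)·(11−(-13))) = ½·(1125/7 + 858/7 − 1452/7) = 531/14, so the W-coordinate is 3/14.

(2/7, 1/2, 3/14)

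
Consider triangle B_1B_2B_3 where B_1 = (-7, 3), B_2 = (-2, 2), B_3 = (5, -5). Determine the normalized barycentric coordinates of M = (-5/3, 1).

Signed area of the reference triangle: [B_1B_2B_3] = ½·((-7)·(2−(-5)) + (-2)·(-5−3) + 5·(3−2)) = ½·(-49 + 16 + 5) = -14.
[MB_2B_3] = ½·((-5/3)·(2−(-5)) + (-2)·(-5−1) + 5·(1−2)) = ½·(-35/3 + 12 − 5) = -7/3, so the B_1-coordinate is (-7/3)/(-14) = 1/6.
[B_1MB_3] = ½·((-7)·(1−(-5)) + (-5/3)·(-5−3) + 5·(3−1)) = ½·(-42 + 40/3 + 10) = -28/3, so the B_2-coordinate is 2/3.
[B_1B_2M] = ½·((-7)·(2−1) + (-2)·(1−3) + (-5/3)·(3−2)) = ½·(-7 + 4 − 5/3) = -7/3, so the B_3-coordinate is 1/6.

(1/6, 2/3, 1/6)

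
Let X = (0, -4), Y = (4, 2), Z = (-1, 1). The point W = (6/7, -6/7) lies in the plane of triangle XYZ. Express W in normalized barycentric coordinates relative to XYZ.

(3/7, 2/7, 2/7)

Signed area of the reference triangle: [XYZ] = ½·(0·(2−1) + 4·(1−(-4)) + (-1)·(-4−2)) = ½·(0 + 20 + 6) = 13.
[WYZ] = ½·((6/7)·(2−1) + 4·(1−(-6/7)) + (-1)·(-6/7−2)) = ½·(6/7 + 52/7 + 20/7) = 39/7, so the X-coordinate is (39/7)/13 = 3/7.
[XWZ] = ½·(0·(-6/7−1) + (6/7)·(1−(-4)) + (-1)·(-4−(-6/7))) = ½·(0 + 30/7 + 22/7) = 26/7, so the Y-coordinate is 2/7.
[XYW] = ½·(0·(2−(-6/7)) + 4·(-6/7−(-4)) + (6/7)·(-4−2)) = ½·(0 + 88/7 − 36/7) = 26/7, so the Z-coordinate is 2/7.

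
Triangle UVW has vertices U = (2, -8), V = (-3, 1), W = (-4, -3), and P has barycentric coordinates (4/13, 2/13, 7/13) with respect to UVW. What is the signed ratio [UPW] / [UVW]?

2/13

The signed ratio [UPW]/[UVW] equals the barycentric coordinate of P at vertex V, which is 2/13.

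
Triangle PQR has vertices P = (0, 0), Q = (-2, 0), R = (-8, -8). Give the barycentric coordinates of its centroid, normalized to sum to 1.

The centroid is the average of the vertices, so each weight is 1/3.

(1/3, 1/3, 1/3)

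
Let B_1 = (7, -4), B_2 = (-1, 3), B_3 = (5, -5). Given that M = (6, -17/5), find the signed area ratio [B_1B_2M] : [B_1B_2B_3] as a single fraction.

[B_1B_2B_3] = ½·(7·(3−(-5)) + (-1)·(-5−(-4)) + 5·(-4−3)) = ½·(56 + 1 − 35) = 11.
[B_1B_2M] = ½·(7·(3−(-17/5)) + (-1)·(-17/5−(-4)) + 6·(-4−3)) = ½·(224/5 − 3/5 − 42) = 11/10, so the ratio is (11/10)/11 = 1/10.

1/10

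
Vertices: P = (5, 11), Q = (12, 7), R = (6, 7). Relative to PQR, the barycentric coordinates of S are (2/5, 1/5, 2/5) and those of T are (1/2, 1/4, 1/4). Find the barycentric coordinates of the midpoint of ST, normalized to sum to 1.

Since both coordinate triples sum to 1, the midpoint's barycentrics are the componentwise average.
(2/5+1/2)/2 = 9/20; similarly 9/40 and 13/40.

(9/20, 9/40, 13/40)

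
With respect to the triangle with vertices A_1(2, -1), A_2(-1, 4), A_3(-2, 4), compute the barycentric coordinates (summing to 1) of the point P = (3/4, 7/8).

Signed area of the reference triangle: [A_1A_2A_3] = ½·(2·(4−4) + (-1)·(4−(-1)) + (-2)·(-1−4)) = ½·(0 − 5 + 10) = 5/2.
[PA_2A_3] = ½·((3/4)·(4−4) + (-1)·(4−(7/8)) + (-2)·(7/8−4)) = ½·(0 − 25/8 + 25/4) = 25/16, so the A_1-coordinate is (25/16)/(5/2) = 5/8.
[A_1PA_3] = ½·(2·(7/8−4) + (3/4)·(4−(-1)) + (-2)·(-1−(7/8))) = ½·(-25/4 + 15/4 + 15/4) = 5/8, so the A_2-coordinate is 1/4.
[A_1A_2P] = ½·(2·(4−(7/8)) + (-1)·(7/8−(-1)) + (3/4)·(-1−4)) = ½·(25/4 − 15/8 − 15/4) = 5/16, so the A_3-coordinate is 1/8.
Check: 5/8 + 1/4 + 1/8 = 1.

(5/8, 1/4, 1/8)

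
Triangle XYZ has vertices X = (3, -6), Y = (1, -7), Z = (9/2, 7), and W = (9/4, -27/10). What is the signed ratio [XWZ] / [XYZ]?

[XYZ] = ½·(3·(-7−7) + 1·(7−(-6)) + (9/2)·(-6−(-7))) = ½·(-42 + 13 + 9/2) = -49/4.
[XWZ] = ½·(3·(-27/10−7) + (9/4)·(7−(-6)) + (9/2)·(-6−(-27/10))) = ½·(-291/10 + 117/4 − 297/20) = -147/20, so the ratio is (-147/20)/(-49/4) = 3/5.

3/5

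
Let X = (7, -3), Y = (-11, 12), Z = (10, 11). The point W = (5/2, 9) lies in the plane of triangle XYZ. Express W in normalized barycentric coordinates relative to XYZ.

(1/6, 1/3, 1/2)

Signed area of the reference triangle: [XYZ] = ½·(7·(12−11) + (-11)·(11−(-3)) + 10·(-3−12)) = ½·(7 − 154 − 150) = -297/2.
[WYZ] = ½·((5/2)·(12−11) + (-11)·(11−9) + 10·(9−12)) = ½·(5/2 − 22 − 30) = -99/4, so the X-coordinate is (-99/4)/(-297/2) = 1/6.
[XWZ] = ½·(7·(9−11) + (5/2)·(11−(-3)) + 10·(-3−9)) = ½·(-14 + 35 − 120) = -99/2, so the Y-coordinate is 1/3.
[XYW] = ½·(7·(12−9) + (-11)·(9−(-3)) + (5/2)·(-3−12)) = ½·(21 − 132 − 75/2) = -297/4, so the Z-coordinate is 1/2.
Check: 1/6 + 1/3 + 1/2 = 1.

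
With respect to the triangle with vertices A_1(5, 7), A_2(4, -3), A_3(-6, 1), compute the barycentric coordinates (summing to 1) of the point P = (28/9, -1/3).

(2/9, 2/3, 1/9)

Signed area of the reference triangle: [A_1A_2A_3] = ½·(5·(-3−1) + 4·(1−7) + (-6)·(7−(-3))) = ½·(-20 − 24 − 60) = -52.
[PA_2A_3] = ½·((28/9)·(-3−1) + 4·(1−(-1/3)) + (-6)·(-1/3−(-3))) = ½·(-112/9 + 16/3 − 16) = -104/9, so the A_1-coordinate is (-104/9)/(-52) = 2/9.
[A_1PA_3] = ½·(5·(-1/3−1) + (28/9)·(1−7) + (-6)·(7−(-1/3))) = ½·(-20/3 − 56/3 − 44) = -104/3, so the A_2-coordinate is 2/3.
[A_1A_2P] = ½·(5·(-3−(-1/3)) + 4·(-1/3−7) + (28/9)·(7−(-3))) = ½·(-40/3 − 88/3 + 280/9) = -52/9, so the A_3-coordinate is 1/9.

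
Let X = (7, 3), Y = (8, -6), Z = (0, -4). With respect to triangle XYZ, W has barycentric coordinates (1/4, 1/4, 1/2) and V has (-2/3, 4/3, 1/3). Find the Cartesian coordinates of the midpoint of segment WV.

Barycentric coordinates of the midpoint are the average: (-5/24, 19/24, 5/12).
Converting: (-5/24)·X + (19/24)·Y + (5/12)·Z = (39/8, -169/24).

(39/8, -169/24)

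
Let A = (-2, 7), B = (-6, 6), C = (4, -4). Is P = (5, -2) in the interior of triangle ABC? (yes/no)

no

Barycentric coordinates of P: (3/5, -23/50, 43/50).
The three coordinates are positive, negative, positive; a point is interior exactly when all three are positive.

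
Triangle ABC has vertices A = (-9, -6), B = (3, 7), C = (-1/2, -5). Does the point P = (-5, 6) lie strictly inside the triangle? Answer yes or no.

Barycentric coordinates of P: (185/197, 196/197, -184/197).
The three coordinates are positive, positive, negative; a point is interior exactly when all three are positive.

no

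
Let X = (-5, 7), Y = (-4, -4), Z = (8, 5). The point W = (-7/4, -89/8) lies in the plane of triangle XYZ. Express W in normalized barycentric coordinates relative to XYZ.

Signed area of the reference triangle: [XYZ] = ½·((-5)·(-4−5) + (-4)·(5−7) + 8·(7−(-4))) = ½·(45 + 8 + 88) = 141/2.
[WYZ] = ½·((-7/4)·(-4−5) + (-4)·(5−(-89/8)) + 8·(-89/8−(-4))) = ½·(63/4 − 129/2 − 57) = -423/8, so the X-coordinate is (-423/8)/(141/2) = -3/4.
[XWZ] = ½·((-5)·(-89/8−5) + (-7/4)·(5−7) + 8·(7−(-89/8))) = ½·(645/8 + 7/2 + 145) = 1833/16, so the Y-coordinate is 13/8.
[XYW] = ½·((-5)·(-4−(-89/8)) + (-4)·(-89/8−7) + (-7/4)·(7−(-4))) = ½·(-285/8 + 145/2 − 77/4) = 141/16, so the Z-coordinate is 1/8.
Check: -3/4 + 13/8 + 1/8 = 1.

(-3/4, 13/8, 1/8)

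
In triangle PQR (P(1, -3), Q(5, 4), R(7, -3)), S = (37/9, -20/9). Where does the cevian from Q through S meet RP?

Barycentric coordinates of S with respect to PQR: (4/9, 1/9, 4/9).
On side RP the Q-coordinate is zero; dropping S's Q-weight 1/9 and renormalizing the remaining 4/9 : 4/9 gives weights 1/2, 1/2 on R, P.
T = (1/2)·(7, -3) + (1/2)·(1, -3) = (4, -3).

(4, -3)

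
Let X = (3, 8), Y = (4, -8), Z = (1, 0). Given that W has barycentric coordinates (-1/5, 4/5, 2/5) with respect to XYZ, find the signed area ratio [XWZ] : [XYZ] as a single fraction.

4/5

The signed ratio [XWZ]/[XYZ] equals the barycentric coordinate of W at vertex Y, which is 4/5.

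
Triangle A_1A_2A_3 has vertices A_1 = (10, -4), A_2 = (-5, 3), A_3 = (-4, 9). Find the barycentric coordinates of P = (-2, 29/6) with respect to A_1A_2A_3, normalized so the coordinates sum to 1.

(1/6, 1/3, 1/2)

Signed area of the reference triangle: [A_1A_2A_3] = ½·(10·(3−9) + (-5)·(9−(-4)) + (-4)·(-4−3)) = ½·(-60 − 65 + 28) = -97/2.
[PA_2A_3] = ½·((-2)·(3−9) + (-5)·(9−(29/6)) + (-4)·(29/6−3)) = ½·(12 − 125/6 − 22/3) = -97/12, so the A_1-coordinate is (-97/12)/(-97/2) = 1/6.
[A_1PA_3] = ½·(10·(29/6−9) + (-2)·(9−(-4)) + (-4)·(-4−(29/6))) = ½·(-125/3 − 26 + 106/3) = -97/6, so the A_2-coordinate is 1/3.
[A_1A_2P] = ½·(10·(3−(29/6)) + (-5)·(29/6−(-4)) + (-2)·(-4−3)) = ½·(-55/3 − 265/6 + 14) = -97/4, so the A_3-coordinate is 1/2.
Check: 1/6 + 1/3 + 1/2 = 1.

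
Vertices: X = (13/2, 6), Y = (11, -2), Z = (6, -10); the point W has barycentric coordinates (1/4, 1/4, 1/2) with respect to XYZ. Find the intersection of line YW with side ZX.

Line YW meets ZX where the Y-coordinate vanishes; zeroing W's Y-weight and renormalizing leaves Z, X-weights 1/2 : 1/4 → (2/3, 1/3).
So V = (2/3)·Z + (1/3)·X = (37/6, -14/3).

(37/6, -14/3)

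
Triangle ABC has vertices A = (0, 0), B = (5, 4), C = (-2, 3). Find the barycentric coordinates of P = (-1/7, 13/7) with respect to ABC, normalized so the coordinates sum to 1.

Signed area of the reference triangle: [ABC] = ½·(0·(4−3) + 5·(3−0) + (-2)·(0−4)) = ½·(0 + 15 + 8) = 23/2.
[PBC] = ½·((-1/7)·(4−3) + 5·(3−(13/7)) + (-2)·(13/7−4)) = ½·(-1/7 + 40/7 + 30/7) = 69/14, so the A-coordinate is (69/14)/(23/2) = 3/7.
[APC] = ½·(0·(13/7−3) + (-1/7)·(3−0) + (-2)·(0−(13/7))) = ½·(0 − 3/7 + 26/7) = 23/14, so the B-coordinate is 1/7.
[ABP] = ½·(0·(4−(13/7)) + 5·(13/7−0) + (-1/7)·(0−4)) = ½·(0 + 65/7 + 4/7) = 69/14, so the C-coordinate is 3/7.

(3/7, 1/7, 3/7)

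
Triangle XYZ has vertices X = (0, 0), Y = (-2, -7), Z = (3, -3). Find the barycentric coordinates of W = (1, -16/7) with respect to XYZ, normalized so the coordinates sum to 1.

Signed area of the reference triangle: [XYZ] = ½·(0·(-7−(-3)) + (-2)·(-3−0) + 3·(0−(-7))) = ½·(0 + 6 + 21) = 27/2.
[WYZ] = ½·(1·(-7−(-3)) + (-2)·(-3−(-16/7)) + 3·(-16/7−(-7))) = ½·(-4 + 10/7 + 99/7) = 81/14, so the X-coordinate is (81/14)/(27/2) = 3/7.
[XWZ] = ½·(0·(-16/7−(-3)) + 1·(-3−0) + 3·(0−(-16/7))) = ½·(0 − 3 + 48/7) = 27/14, so the Y-coordinate is 1/7.
[XYW] = ½·(0·(-7−(-16/7)) + (-2)·(-16/7−0) + 1·(0−(-7))) = ½·(0 + 32/7 + 7) = 81/14, so the Z-coordinate is 3/7.

(3/7, 1/7, 3/7)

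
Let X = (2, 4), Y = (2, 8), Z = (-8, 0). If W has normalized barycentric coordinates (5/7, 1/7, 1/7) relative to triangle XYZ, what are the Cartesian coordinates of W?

W = (5/7)·X + (1/7)·Y + (1/7)·Z.
x-coordinate: (5/7)·2 + (1/7)·2 + (1/7)·(-8) = 4/7.
y-coordinate: (5/7)·4 + (1/7)·8 + (1/7)·0 = 4.

(4/7, 4)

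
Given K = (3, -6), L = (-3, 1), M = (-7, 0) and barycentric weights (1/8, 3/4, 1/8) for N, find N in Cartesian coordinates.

(-11/4, 0)

N = (1/8)·K + (3/4)·L + (1/8)·M.
x-coordinate: (1/8)·3 + (3/4)·(-3) + (1/8)·(-7) = -11/4.
y-coordinate: (1/8)·(-6) + (3/4)·1 + (1/8)·0 = 0.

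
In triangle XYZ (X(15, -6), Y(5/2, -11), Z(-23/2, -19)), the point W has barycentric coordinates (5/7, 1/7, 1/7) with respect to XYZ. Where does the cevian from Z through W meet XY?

Line ZW meets XY where the Z-coordinate vanishes; zeroing W's Z-weight and renormalizing leaves X, Y-weights 5/7 : 1/7 → (5/6, 1/6).
So V = (5/6)·X + (1/6)·Y = (155/12, -41/6).

(155/12, -41/6)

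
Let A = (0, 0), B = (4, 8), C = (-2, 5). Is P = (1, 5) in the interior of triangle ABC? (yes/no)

Barycentric coordinates of P: (1/4, 5/12, 1/3).
The three coordinates are positive, positive, positive; a point is interior exactly when all three are positive.

yes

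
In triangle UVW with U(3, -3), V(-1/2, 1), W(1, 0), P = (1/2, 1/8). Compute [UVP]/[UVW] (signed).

[UVW] = ½·(3·(1−0) + (-1/2)·(0−(-3)) + 1·(-3−1)) = ½·(3 − 3/2 − 4) = -5/4.
[UVP] = ½·(3·(1−(1/8)) + (-1/2)·(1/8−(-3)) + (1/2)·(-3−1)) = ½·(21/8 − 25/16 − 2) = -15/32, so the ratio is (-15/32)/(-5/4) = 3/8.

3/8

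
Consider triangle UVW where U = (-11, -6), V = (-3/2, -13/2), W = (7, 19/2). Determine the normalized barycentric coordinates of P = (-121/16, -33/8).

Signed area of the reference triangle: [UVW] = ½·((-11)·(-13/2−(19/2)) + (-3/2)·(19/2−(-6)) + 7·(-6−(-13/2))) = ½·(176 − 93/4 + 7/2) = 625/8.
[PVW] = ½·((-121/16)·(-13/2−(19/2)) + (-3/2)·(19/2−(-33/8)) + 7·(-33/8−(-13/2))) = ½·(121 − 327/16 + 133/8) = 1875/32, so the U-coordinate is (1875/32)/(625/8) = 3/4.
[UPW] = ½·((-11)·(-33/8−(19/2)) + (-121/16)·(19/2−(-6)) + 7·(-6−(-33/8))) = ½·(1199/8 − 3751/32 − 105/8) = 625/64, so the V-coordinate is 1/8.
[UVP] = ½·((-11)·(-13/2−(-33/8)) + (-3/2)·(-33/8−(-6)) + (-121/16)·(-6−(-13/2))) = ½·(209/8 − 45/16 − 121/32) = 625/64, so the W-coordinate is 1/8.

(3/4, 1/8, 1/8)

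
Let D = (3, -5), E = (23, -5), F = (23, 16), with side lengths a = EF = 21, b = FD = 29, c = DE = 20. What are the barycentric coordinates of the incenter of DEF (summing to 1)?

(3/10, 29/70, 2/7)

The incenter has barycentric coordinates proportional to the opposite side lengths: (21 : 29 : 20).
Normalizing by 21+29+20 = 70 gives (3/10, 29/70, 2/7).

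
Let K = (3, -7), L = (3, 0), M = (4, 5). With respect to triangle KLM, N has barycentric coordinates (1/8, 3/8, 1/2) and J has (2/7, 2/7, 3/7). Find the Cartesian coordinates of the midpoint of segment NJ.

Barycentric coordinates of the midpoint are the average: (23/112, 37/112, 13/28).
Converting: (23/112)·K + (37/112)·L + (13/28)·M = (97/28, 99/112).

(97/28, 99/112)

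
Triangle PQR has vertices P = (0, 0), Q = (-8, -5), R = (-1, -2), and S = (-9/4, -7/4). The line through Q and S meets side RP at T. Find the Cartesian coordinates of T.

Barycentric coordinates of S with respect to PQR: (1/2, 1/4, 1/4).
On side RP the Q-coordinate is zero; dropping S's Q-weight 1/4 and renormalizing the remaining 1/4 : 1/2 gives weights 1/3, 2/3 on R, P.
T = (1/3)·(-1, -2) + (2/3)·(0, 0) = (-1/3, -2/3).

(-1/3, -2/3)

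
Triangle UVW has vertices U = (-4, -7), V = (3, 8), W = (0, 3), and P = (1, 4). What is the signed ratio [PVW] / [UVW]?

[UVW] = ½·((-4)·(8−3) + 3·(3−(-7)) + 0·(-7−8)) = ½·(-20 + 30 + 0) = 5.
[PVW] = ½·(1·(8−3) + 3·(3−4) + 0·(4−8)) = ½·(5 − 3 + 0) = 1, so the ratio is 1/5 = 1/5.

1/5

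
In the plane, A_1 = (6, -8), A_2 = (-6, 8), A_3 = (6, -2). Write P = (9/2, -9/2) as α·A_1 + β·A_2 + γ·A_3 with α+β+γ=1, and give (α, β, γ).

Signed area of the reference triangle: [A_1A_2A_3] = ½·(6·(8−(-2)) + (-6)·(-2−(-8)) + 6·(-8−8)) = ½·(60 − 36 − 96) = -36.
[PA_2A_3] = ½·((9/2)·(8−(-2)) + (-6)·(-2−(-9/2)) + 6·(-9/2−8)) = ½·(45 − 15 − 75) = -45/2, so the A_1-coordinate is (-45/2)/(-36) = 5/8.
[A_1PA_3] = ½·(6·(-9/2−(-2)) + (9/2)·(-2−(-8)) + 6·(-8−(-9/2))) = ½·(-15 + 27 − 21) = -9/2, so the A_2-coordinate is 1/8.
[A_1A_2P] = ½·(6·(8−(-9/2)) + (-6)·(-9/2−(-8)) + (9/2)·(-8−8)) = ½·(75 − 21 − 72) = -9, so the A_3-coordinate is 1/4.
Check: 5/8 + 1/8 + 1/4 = 1.

(5/8, 1/8, 1/4)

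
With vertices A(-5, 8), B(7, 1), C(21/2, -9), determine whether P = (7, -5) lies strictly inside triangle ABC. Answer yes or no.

Barycentric coordinates of P: (42/191, 5/191, 144/191).
The three coordinates are positive, positive, positive; a point is interior exactly when all three are positive.

yes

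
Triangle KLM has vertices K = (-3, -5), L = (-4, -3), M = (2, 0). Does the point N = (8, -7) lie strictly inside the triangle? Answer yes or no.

Barycentric coordinates of N: (4, -13/3, 4/3).
The three coordinates are positive, negative, positive; a point is interior exactly when all three are positive.

no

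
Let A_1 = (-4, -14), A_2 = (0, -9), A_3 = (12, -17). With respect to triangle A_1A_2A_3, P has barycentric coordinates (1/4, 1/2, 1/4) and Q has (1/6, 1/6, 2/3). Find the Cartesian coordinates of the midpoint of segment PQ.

(14/3, -329/24)

Barycentric coordinates of the midpoint are the average: (5/24, 1/3, 11/24).
Converting: (5/24)·A_1 + (1/3)·A_2 + (11/24)·A_3 = (14/3, -329/24).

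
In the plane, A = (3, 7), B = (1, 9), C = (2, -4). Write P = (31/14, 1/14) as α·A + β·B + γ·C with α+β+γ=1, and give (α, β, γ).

(2/7, 1/14, 9/14)

Signed area of the reference triangle: [ABC] = ½·(3·(9−(-4)) + 1·(-4−7) + 2·(7−9)) = ½·(39 − 11 − 4) = 12.
[PBC] = ½·((31/14)·(9−(-4)) + 1·(-4−(1/14)) + 2·(1/14−9)) = ½·(403/14 − 57/14 − 125/7) = 24/7, so the A-coordinate is (24/7)/12 = 2/7.
[APC] = ½·(3·(1/14−(-4)) + (31/14)·(-4−7) + 2·(7−(1/14))) = ½·(171/14 − 341/14 + 97/7) = 6/7, so the B-coordinate is 1/14.
[ABP] = ½·(3·(9−(1/14)) + 1·(1/14−7) + (31/14)·(7−9)) = ½·(375/14 − 97/14 − 31/7) = 54/7, so the C-coordinate is 9/14.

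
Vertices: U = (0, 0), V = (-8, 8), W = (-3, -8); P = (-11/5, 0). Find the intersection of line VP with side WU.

Barycentric coordinates of P with respect to UVW: (3/5, 1/5, 1/5).
On side WU the V-coordinate is zero; dropping P's V-weight 1/5 and renormalizing the remaining 1/5 : 3/5 gives weights 1/4, 3/4 on W, U.
Q = (1/4)·(-3, -8) + (3/4)·(0, 0) = (-3/4, -2).

(-3/4, -2)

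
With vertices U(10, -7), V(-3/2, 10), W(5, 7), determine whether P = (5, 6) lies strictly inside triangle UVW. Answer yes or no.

yes

Barycentric coordinates of P: (13/152, 5/76, 129/152).
The three coordinates are positive, positive, positive; a point is interior exactly when all three are positive.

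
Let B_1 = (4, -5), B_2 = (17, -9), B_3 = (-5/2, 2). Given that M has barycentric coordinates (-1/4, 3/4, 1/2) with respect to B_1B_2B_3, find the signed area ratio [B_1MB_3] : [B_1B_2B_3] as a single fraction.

The signed ratio [B_1MB_3]/[B_1B_2B_3] equals the barycentric coordinate of M at vertex B_2, which is 3/4.

3/4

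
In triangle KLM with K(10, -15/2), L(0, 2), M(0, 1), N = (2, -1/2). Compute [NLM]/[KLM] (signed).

[KLM] = ½·(10·(2−1) + 0·(1−(-15/2)) + 0·(-15/2−2)) = ½·(10 + 0 + 0) = 5.
[NLM] = ½·(2·(2−1) + 0·(1−(-1/2)) + 0·(-1/2−2)) = ½·(2 + 0 + 0) = 1, so the ratio is 1/5 = 1/5.

1/5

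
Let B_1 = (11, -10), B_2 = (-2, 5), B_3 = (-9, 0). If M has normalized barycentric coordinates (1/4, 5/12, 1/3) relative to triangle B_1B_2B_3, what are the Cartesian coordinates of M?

(-13/12, -5/12)

M = (1/4)·B_1 + (5/12)·B_2 + (1/3)·B_3.
x-coordinate: (1/4)·11 + (5/12)·(-2) + (1/3)·(-9) = -13/12.
y-coordinate: (1/4)·(-10) + (5/12)·5 + (1/3)·0 = -5/12.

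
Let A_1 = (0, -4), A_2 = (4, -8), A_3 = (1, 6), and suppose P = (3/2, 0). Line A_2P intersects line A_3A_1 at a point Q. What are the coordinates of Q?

Barycentric coordinates of P with respect to A_1A_2A_3: (1/4, 1/4, 1/2).
On side A_3A_1 the A_2-coordinate is zero; dropping P's A_2-weight 1/4 and renormalizing the remaining 1/2 : 1/4 gives weights 2/3, 1/3 on A_3, A_1.
Q = (2/3)·(1, 6) + (1/3)·(0, -4) = (2/3, 8/3).

(2/3, 8/3)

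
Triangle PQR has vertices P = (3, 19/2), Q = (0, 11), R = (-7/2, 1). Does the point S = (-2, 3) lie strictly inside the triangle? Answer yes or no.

yes

Barycentric coordinates of S: (32/141, 1/141, 36/47).
The three coordinates are positive, positive, positive; a point is interior exactly when all three are positive.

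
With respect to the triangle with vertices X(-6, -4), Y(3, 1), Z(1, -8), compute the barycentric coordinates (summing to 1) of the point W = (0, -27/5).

Signed area of the reference triangle: [XYZ] = ½·((-6)·(1−(-8)) + 3·(-8−(-4)) + 1·(-4−1)) = ½·(-54 − 12 − 5) = -71/2.
[WYZ] = ½·(0·(1−(-8)) + 3·(-8−(-27/5)) + 1·(-27/5−1)) = ½·(0 − 39/5 − 32/5) = -71/10, so the X-coordinate is (-71/10)/(-71/2) = 1/5.
[XWZ] = ½·((-6)·(-27/5−(-8)) + 0·(-8−(-4)) + 1·(-4−(-27/5))) = ½·(-78/5 + 0 + 7/5) = -71/10, so the Y-coordinate is 1/5.
[XYW] = ½·((-6)·(1−(-27/5)) + 3·(-27/5−(-4)) + 0·(-4−1)) = ½·(-192/5 − 21/5 + 0) = -213/10, so the Z-coordinate is 3/5.

(1/5, 1/5, 3/5)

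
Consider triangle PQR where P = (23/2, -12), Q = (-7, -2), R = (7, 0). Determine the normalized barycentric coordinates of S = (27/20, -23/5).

(3/10, 1/2, 1/5)

Signed area of the reference triangle: [PQR] = ½·((23/2)·(-2−0) + (-7)·(0−(-12)) + 7·(-12−(-2))) = ½·(-23 − 84 − 70) = -177/2.
[SQR] = ½·((27/20)·(-2−0) + (-7)·(0−(-23/5)) + 7·(-23/5−(-2))) = ½·(-27/10 − 161/5 − 91/5) = -531/20, so the P-coordinate is (-531/20)/(-177/2) = 3/10.
[PSR] = ½·((23/2)·(-23/5−0) + (27/20)·(0−(-12)) + 7·(-12−(-23/5))) = ½·(-529/10 + 81/5 − 259/5) = -177/4, so the Q-coordinate is 1/2.
[PQS] = ½·((23/2)·(-2−(-23/5)) + (-7)·(-23/5−(-12)) + (27/20)·(-12−(-2))) = ½·(299/10 − 259/5 − 27/2) = -177/10, so the R-coordinate is 1/5.
Check: 3/10 + 1/2 + 1/5 = 1.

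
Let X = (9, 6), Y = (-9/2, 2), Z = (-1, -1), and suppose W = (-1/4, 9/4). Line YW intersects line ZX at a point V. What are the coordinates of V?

(4, 5/2)

Barycentric coordinates of W with respect to XYZ: (1/4, 1/2, 1/4).
On side ZX the Y-coordinate is zero; dropping W's Y-weight 1/2 and renormalizing the remaining 1/4 : 1/4 gives weights 1/2, 1/2 on Z, X.
V = (1/2)·(-1, -1) + (1/2)·(9, 6) = (4, 5/2).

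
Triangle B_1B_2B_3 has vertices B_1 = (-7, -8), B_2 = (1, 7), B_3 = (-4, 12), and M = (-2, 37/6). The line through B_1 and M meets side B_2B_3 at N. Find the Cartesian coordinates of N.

Barycentric coordinates of M with respect to B_1B_2B_3: (1/6, 1/2, 1/3).
On side B_2B_3 the B_1-coordinate is zero; dropping M's B_1-weight 1/6 and renormalizing the remaining 1/2 : 1/3 gives weights 3/5, 2/5 on B_2, B_3.
N = (3/5)·(1, 7) + (2/5)·(-4, 12) = (-1, 9).

(-1, 9)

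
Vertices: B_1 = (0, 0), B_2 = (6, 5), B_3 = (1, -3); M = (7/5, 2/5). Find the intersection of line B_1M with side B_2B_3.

Barycentric coordinates of M with respect to B_1B_2B_3: (3/5, 1/5, 1/5).
On side B_2B_3 the B_1-coordinate is zero; dropping M's B_1-weight 3/5 and renormalizing the remaining 1/5 : 1/5 gives weights 1/2, 1/2 on B_2, B_3.
N = (1/2)·(6, 5) + (1/2)·(1, -3) = (7/2, 1).

(7/2, 1)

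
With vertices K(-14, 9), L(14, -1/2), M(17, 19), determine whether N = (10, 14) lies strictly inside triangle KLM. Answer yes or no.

Barycentric coordinates of N: (81/383, 170/1149, 736/1149).
The three coordinates are positive, positive, positive; a point is interior exactly when all three are positive.

yes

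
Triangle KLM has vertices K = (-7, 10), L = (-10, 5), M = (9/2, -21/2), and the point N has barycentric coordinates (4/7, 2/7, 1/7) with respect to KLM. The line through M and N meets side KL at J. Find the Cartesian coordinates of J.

Line MN meets KL where the M-coordinate vanishes; zeroing N's M-weight and renormalizing leaves K, L-weights 4/7 : 2/7 → (2/3, 1/3).
So J = (2/3)·K + (1/3)·L = (-8, 25/3).

(-8, 25/3)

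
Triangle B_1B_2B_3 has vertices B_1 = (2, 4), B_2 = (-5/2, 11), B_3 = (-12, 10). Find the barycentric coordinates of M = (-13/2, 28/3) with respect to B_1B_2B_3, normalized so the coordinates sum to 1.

(1/6, 1/3, 1/2)

Signed area of the reference triangle: [B_1B_2B_3] = ½·(2·(11−10) + (-5/2)·(10−4) + (-12)·(4−11)) = ½·(2 − 15 + 84) = 71/2.
[MB_2B_3] = ½·((-13/2)·(11−10) + (-5/2)·(10−(28/3)) + (-12)·(28/3−11)) = ½·(-13/2 − 5/3 + 20) = 71/12, so the B_1-coordinate is (71/12)/(71/2) = 1/6.
[B_1MB_3] = ½·(2·(28/3−10) + (-13/2)·(10−4) + (-12)·(4−(28/3))) = ½·(-4/3 − 39 + 64) = 71/6, so the B_2-coordinate is 1/3.
[B_1B_2M] = ½·(2·(11−(28/3)) + (-5/2)·(28/3−4) + (-13/2)·(4−11)) = ½·(10/3 − 40/3 + 91/2) = 71/4, so the B_3-coordinate is 1/2.
Check: 1/6 + 1/3 + 1/2 = 1.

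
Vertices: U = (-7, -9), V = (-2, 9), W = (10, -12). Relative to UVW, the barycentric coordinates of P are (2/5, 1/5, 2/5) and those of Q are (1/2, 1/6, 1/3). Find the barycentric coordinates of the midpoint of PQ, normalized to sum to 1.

(9/20, 11/60, 11/30)

Since both coordinate triples sum to 1, the midpoint's barycentrics are the componentwise average.
(2/5+1/2)/2 = 9/20; similarly 11/60 and 11/30.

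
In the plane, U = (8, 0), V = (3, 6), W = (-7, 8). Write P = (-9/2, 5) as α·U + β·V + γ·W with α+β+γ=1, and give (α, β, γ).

Signed area of the reference triangle: [UVW] = ½·(8·(6−8) + 3·(8−0) + (-7)·(0−6)) = ½·(-16 + 24 + 42) = 25.
[PVW] = ½·((-9/2)·(6−8) + 3·(8−5) + (-7)·(5−6)) = ½·(9 + 9 + 7) = 25/2, so the U-coordinate is (25/2)/25 = 1/2.
[UPW] = ½·(8·(5−8) + (-9/2)·(8−0) + (-7)·(0−5)) = ½·(-24 − 36 + 35) = -25/2, so the V-coordinate is -1/2.
[UVP] = ½·(8·(6−5) + 3·(5−0) + (-9/2)·(0−6)) = ½·(8 + 15 + 27) = 25, so the W-coordinate is 1.

(1/2, -1/2, 1)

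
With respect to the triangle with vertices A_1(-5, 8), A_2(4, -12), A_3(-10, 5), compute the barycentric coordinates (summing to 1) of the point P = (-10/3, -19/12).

Signed area of the reference triangle: [A_1A_2A_3] = ½·((-5)·(-12−5) + 4·(5−8) + (-10)·(8−(-12))) = ½·(85 − 12 − 200) = -127/2.
[PA_2A_3] = ½·((-10/3)·(-12−5) + 4·(5−(-19/12)) + (-10)·(-19/12−(-12))) = ½·(170/3 + 79/3 − 625/6) = -127/12, so the A_1-coordinate is (-127/12)/(-127/2) = 1/6.
[A_1PA_3] = ½·((-5)·(-19/12−5) + (-10/3)·(5−8) + (-10)·(8−(-19/12))) = ½·(395/12 + 10 − 575/6) = -635/24, so the A_2-coordinate is 5/12.
[A_1A_2P] = ½·((-5)·(-12−(-19/12)) + 4·(-19/12−8) + (-10/3)·(8−(-12))) = ½·(625/12 − 115/3 − 200/3) = -635/24, so the A_3-coordinate is 5/12.
Check: 1/6 + 5/12 + 5/12 = 1.

(1/6, 5/12, 5/12)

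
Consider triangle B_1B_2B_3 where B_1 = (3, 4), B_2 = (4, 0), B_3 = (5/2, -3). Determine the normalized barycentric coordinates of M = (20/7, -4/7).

(2/7, 1/7, 4/7)

Signed area of the reference triangle: [B_1B_2B_3] = ½·(3·(0−(-3)) + 4·(-3−4) + (5/2)·(4−0)) = ½·(9 − 28 + 10) = -9/2.
[MB_2B_3] = ½·((20/7)·(0−(-3)) + 4·(-3−(-4/7)) + (5/2)·(-4/7−0)) = ½·(60/7 − 68/7 − 10/7) = -9/7, so the B_1-coordinate is (-9/7)/(-9/2) = 2/7.
[B_1MB_3] = ½·(3·(-4/7−(-3)) + (20/7)·(-3−4) + (5/2)·(4−(-4/7))) = ½·(51/7 − 20 + 80/7) = -9/14, so the B_2-coordinate is 1/7.
[B_1B_2M] = ½·(3·(0−(-4/7)) + 4·(-4/7−4) + (20/7)·(4−0)) = ½·(12/7 − 128/7 + 80/7) = -18/7, so the B_3-coordinate is 4/7.
Check: 2/7 + 1/7 + 4/7 = 1.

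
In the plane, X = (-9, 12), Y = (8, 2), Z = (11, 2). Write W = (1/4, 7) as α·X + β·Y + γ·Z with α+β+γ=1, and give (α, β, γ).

Signed area of the reference triangle: [XYZ] = ½·((-9)·(2−2) + 8·(2−12) + 11·(12−2)) = ½·(0 − 80 + 110) = 15.
[WYZ] = ½·((1/4)·(2−2) + 8·(2−7) + 11·(7−2)) = ½·(0 − 40 + 55) = 15/2, so the X-coordinate is (15/2)/15 = 1/2.
[XWZ] = ½·((-9)·(7−2) + (1/4)·(2−12) + 11·(12−7)) = ½·(-45 − 5/2 + 55) = 15/4, so the Y-coordinate is 1/4.
[XYW] = ½·((-9)·(2−7) + 8·(7−12) + (1/4)·(12−2)) = ½·(45 − 40 + 5/2) = 15/4, so the Z-coordinate is 1/4.
Check: 1/2 + 1/4 + 1/4 = 1.

(1/2, 1/4, 1/4)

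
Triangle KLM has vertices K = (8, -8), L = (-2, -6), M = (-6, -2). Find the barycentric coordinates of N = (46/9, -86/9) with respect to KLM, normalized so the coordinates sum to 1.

(4/9, 11/9, -2/3)

Signed area of the reference triangle: [KLM] = ½·(8·(-6−(-2)) + (-2)·(-2−(-8)) + (-6)·(-8−(-6))) = ½·(-32 − 12 + 12) = -16.
[NLM] = ½·((46/9)·(-6−(-2)) + (-2)·(-2−(-86/9)) + (-6)·(-86/9−(-6))) = ½·(-184/9 − 136/9 + 64/3) = -64/9, so the K-coordinate is (-64/9)/(-16) = 4/9.
[KNM] = ½·(8·(-86/9−(-2)) + (46/9)·(-2−(-8)) + (-6)·(-8−(-86/9))) = ½·(-544/9 + 92/3 − 28/3) = -176/9, so the L-coordinate is 11/9.
[KLN] = ½·(8·(-6−(-86/9)) + (-2)·(-86/9−(-8)) + (46/9)·(-8−(-6))) = ½·(256/9 + 28/9 − 92/9) = 32/3, so the M-coordinate is -2/3.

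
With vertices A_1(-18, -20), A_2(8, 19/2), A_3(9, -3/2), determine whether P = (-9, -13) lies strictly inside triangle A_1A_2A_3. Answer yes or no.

Barycentric coordinates of P: (419/631, 45/631, 167/631).
The three coordinates are positive, positive, positive; a point is interior exactly when all three are positive.

yes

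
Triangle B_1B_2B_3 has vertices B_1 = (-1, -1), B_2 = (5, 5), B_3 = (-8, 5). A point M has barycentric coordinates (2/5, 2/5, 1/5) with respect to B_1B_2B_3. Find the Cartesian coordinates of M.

M = (2/5)·B_1 + (2/5)·B_2 + (1/5)·B_3.
x-coordinate: (2/5)·(-1) + (2/5)·5 + (1/5)·(-8) = 0.
y-coordinate: (2/5)·(-1) + (2/5)·5 + (1/5)·5 = 13/5.

(0, 13/5)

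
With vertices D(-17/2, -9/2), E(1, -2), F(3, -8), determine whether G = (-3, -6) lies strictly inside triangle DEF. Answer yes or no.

yes

Barycentric coordinates of G: (16/31, 1/31, 14/31).
The three coordinates are positive, positive, positive; a point is interior exactly when all three are positive.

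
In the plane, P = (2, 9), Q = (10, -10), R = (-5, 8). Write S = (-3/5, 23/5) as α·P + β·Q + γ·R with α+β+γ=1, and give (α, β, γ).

Signed area of the reference triangle: [PQR] = ½·(2·(-10−8) + 10·(8−9) + (-5)·(9−(-10))) = ½·(-36 − 10 − 95) = -141/2.
[SQR] = ½·((-3/5)·(-10−8) + 10·(8−(23/5)) + (-5)·(23/5−(-10))) = ½·(54/5 + 34 − 73) = -141/10, so the P-coordinate is (-141/10)/(-141/2) = 1/5.
[PSR] = ½·(2·(23/5−8) + (-3/5)·(8−9) + (-5)·(9−(23/5))) = ½·(-34/5 + 3/5 − 22) = -141/10, so the Q-coordinate is 1/5.
[PQS] = ½·(2·(-10−(23/5)) + 10·(23/5−9) + (-3/5)·(9−(-10))) = ½·(-146/5 − 44 − 57/5) = -423/10, so the R-coordinate is 3/5.
Check: 1/5 + 1/5 + 3/5 = 1.

(1/5, 1/5, 3/5)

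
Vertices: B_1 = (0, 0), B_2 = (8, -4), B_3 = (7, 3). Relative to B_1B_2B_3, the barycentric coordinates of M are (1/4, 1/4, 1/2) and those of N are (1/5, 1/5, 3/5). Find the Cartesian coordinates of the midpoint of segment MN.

(113/20, 3/4)

Barycentric coordinates of the midpoint are the average: (9/40, 9/40, 11/20).
Converting: (9/40)·B_1 + (9/40)·B_2 + (11/20)·B_3 = (113/20, 3/4).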